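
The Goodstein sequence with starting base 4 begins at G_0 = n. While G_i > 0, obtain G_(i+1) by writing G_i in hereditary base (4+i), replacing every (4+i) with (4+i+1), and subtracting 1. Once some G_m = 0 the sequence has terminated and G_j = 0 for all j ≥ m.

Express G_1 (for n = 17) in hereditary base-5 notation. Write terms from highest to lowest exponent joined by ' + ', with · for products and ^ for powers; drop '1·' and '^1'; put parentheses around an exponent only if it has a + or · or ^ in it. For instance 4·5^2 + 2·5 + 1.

5^2

G_0 = 17. HB_4(17) = 4^2 + 1. Bump = 26. G_1 = 25.
G_1 = 25. HB_5(25) = 5^2. Bump = 36. G_2 = 35.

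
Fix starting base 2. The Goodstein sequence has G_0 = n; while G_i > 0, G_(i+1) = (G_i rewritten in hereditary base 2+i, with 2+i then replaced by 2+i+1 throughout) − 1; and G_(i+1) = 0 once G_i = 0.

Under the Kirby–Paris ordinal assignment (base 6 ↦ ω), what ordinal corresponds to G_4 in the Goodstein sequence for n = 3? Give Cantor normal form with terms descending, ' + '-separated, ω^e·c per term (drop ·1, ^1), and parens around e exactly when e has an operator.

1

3 —HB2→ 2 + 1 —bump→ 3 + 1 = 4 —(−1)→ 3
3 —HB3→ 3 —bump→ 4 = 4 —(−1)→ 3
3 —HB4→ 3 —bump→ 3 = 3 —(−1)→ 2
2 —HB5→ 2 —bump→ 2 = 2 —(−1)→ 1
1 —HB6→ 1 —bump→ 1 = 1 —(−1)→ 0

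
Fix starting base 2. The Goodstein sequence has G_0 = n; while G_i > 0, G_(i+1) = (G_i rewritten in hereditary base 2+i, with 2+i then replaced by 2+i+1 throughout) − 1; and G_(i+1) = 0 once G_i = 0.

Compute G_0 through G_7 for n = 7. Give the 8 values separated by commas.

G_0 = 7. HB_2(7) = 2^2 + 2 + 1. Bump = 31. G_1 = 30.
G_1 = 30. HB_3(30) = 3^3 + 3. Bump = 260. G_2 = 259.
G_2 = 259. HB_4(259) = 4^4 + 3. Bump = 3128. G_3 = 3127.
G_3 = 3127. HB_5(3127) = 5^5 + 2. Bump = 46658. G_4 = 46657.
G_4 = 46657. HB_6(46657) = 6^6 + 1. Bump = 823544. G_5 = 823543.
G_5 = 823543. HB_7(823543) = 7^7. Bump = 16777216. G_6 = 16777215.
G_6 = 16777215. HB_8(16777215) = 7·8^7 + 7·8^6 + 7·8^5 + 7·8^4 + 7·8^3 + 7·8^2 + 7·8 + 7. Bump = 37665880. G_7 = 37665879.

7, 30, 259, 3127, 46657, 823543, 16777215, 37665879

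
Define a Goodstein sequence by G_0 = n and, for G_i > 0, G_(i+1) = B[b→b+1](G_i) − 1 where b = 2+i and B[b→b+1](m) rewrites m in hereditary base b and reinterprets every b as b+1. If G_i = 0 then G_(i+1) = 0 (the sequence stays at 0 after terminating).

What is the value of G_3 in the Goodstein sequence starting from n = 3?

G_0=3  [base 2] 2 + 1  →[2↦3]→  3 + 1 = 4  −1 ⇒ G_1=3
G_1=3  [base 3] 3  →[3↦4]→  4 = 4  −1 ⇒ G_2=3
G_2=3  [base 4] 3  →[4↦5]→  3 = 3  −1 ⇒ G_3=2
G_3=2  [base 5] 2  →[5↦6]→  2 = 2  −1 ⇒ G_4=1

2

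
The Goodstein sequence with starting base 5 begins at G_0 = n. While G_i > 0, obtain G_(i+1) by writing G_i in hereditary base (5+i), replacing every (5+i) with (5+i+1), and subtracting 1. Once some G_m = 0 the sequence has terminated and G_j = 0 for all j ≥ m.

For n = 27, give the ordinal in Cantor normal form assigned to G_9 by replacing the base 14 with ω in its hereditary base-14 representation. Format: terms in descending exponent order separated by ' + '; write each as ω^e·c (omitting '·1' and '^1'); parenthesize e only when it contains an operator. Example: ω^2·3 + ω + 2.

ω·7 + 1

G_0=27  [base 5] 5^2 + 2  →[5↦6]→  6^2 + 2 = 38  −1 ⇒ G_1=37
G_1=37  [base 6] 6^2 + 1  →[6↦7]→  7^2 + 1 = 50  −1 ⇒ G_2=49
G_2=49  [base 7] 7^2  →[7↦8]→  8^2 = 64  −1 ⇒ G_3=63
G_3=63  [base 8] 7·8 + 7  →[8↦9]→  7·9 + 7 = 70  −1 ⇒ G_4=69
G_4=69  [base 9] 7·9 + 6  →[9↦10]→  7·10 + 6 = 76  −1 ⇒ G_5=75
G_5=75  [base 10] 7·10 + 5  →[10↦11]→  7·11 + 5 = 82  −1 ⇒ G_6=81
G_6=81  [base 11] 7·11 + 4  →[11↦12]→  7·12 + 4 = 88  −1 ⇒ G_7=87
G_7=87  [base 12] 7·12 + 3  →[12↦13]→  7·13 + 3 = 94  −1 ⇒ G_8=93
G_8=93  [base 13] 7·13 + 2  →[13↦14]→  7·14 + 2 = 100  −1 ⇒ G_9=99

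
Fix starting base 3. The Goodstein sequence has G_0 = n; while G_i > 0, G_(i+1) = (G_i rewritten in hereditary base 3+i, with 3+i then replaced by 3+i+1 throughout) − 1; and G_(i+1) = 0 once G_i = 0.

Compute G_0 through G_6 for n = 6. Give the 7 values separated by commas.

6, 7, 7, 7, 7, 7, 6

i=0: 6 = 2·3 (b=3); 3→4: 2·4 = 8; 8−1 = 7
i=1: 7 = 4 + 3 (b=4); 4→5: 5 + 3 = 8; 8−1 = 7
i=2: 7 = 5 + 2 (b=5); 5→6: 6 + 2 = 8; 8−1 = 7
i=3: 7 = 6 + 1 (b=6); 6→7: 7 + 1 = 8; 8−1 = 7
i=4: 7 = 7 (b=7); 7→8: 8 = 8; 8−1 = 7
i=5: 7 = 7 (b=8); 8→9: 7 = 7; 7−1 = 6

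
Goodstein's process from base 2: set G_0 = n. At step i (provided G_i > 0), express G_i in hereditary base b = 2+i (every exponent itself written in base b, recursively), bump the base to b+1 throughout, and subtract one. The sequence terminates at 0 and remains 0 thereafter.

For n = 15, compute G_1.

step 0: 15 = 2^(2 + 1) + 2^2 + 2 + 1; sub 3 for 2: 3^(3 + 1) + 3^3 + 3 + 1; = 112; G_1 = 112−1 = 111
step 1: 111 = 3^(3 + 1) + 3^3 + 3; sub 4 for 3: 4^(4 + 1) + 4^4 + 4; = 1284; G_2 = 1284−1 = 1283

111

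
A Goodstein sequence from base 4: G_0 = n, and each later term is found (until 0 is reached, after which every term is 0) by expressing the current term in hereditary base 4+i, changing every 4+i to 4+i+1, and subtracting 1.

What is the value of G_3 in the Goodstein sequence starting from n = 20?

51

[0] 20 ≡ 4^2 + 4 (base 4). Lift 5: 30. −1: 29.
[1] 29 ≡ 5^2 + 4 (base 5). Lift 6: 40. −1: 39.
[2] 39 ≡ 6^2 + 3 (base 6). Lift 7: 52. −1: 51.
[3] 51 ≡ 7^2 + 2 (base 7). Lift 8: 66. −1: 65.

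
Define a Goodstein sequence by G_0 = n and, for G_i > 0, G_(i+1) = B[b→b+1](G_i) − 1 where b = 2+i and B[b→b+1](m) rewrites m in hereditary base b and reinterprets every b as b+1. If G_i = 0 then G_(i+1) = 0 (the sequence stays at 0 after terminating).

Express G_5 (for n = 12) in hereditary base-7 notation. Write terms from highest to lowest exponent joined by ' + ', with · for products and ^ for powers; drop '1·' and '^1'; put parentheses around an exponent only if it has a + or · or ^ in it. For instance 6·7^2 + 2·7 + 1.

[0] 12 ≡ 2^(2 + 1) + 2^2 (base 2). Lift 3: 108. −1: 107.
[1] 107 ≡ 3^(3 + 1) + 2·3^2 + 2·3 + 2 (base 3). Lift 4: 1066. −1: 1065.
[2] 1065 ≡ 4^(4 + 1) + 2·4^2 + 2·4 + 1 (base 4). Lift 5: 15686. −1: 15685.
[3] 15685 ≡ 5^(5 + 1) + 2·5^2 + 2·5 (base 5). Lift 6: 280020. −1: 280019.
[4] 280019 ≡ 6^(6 + 1) + 2·6^2 + 6 + 5 (base 6). Lift 7: 5764911. −1: 5764910.
[5] 5764910 ≡ 7^(7 + 1) + 2·7^2 + 7 + 4 (base 7). Lift 8: 134217868. −1: 134217867.

7^(7 + 1) + 2·7^2 + 7 + 4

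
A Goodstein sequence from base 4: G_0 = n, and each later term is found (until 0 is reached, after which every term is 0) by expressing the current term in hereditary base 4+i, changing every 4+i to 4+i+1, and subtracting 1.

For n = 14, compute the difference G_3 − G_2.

i=0: 14 = 3·4 + 2 (b=4); 4→5: 3·5 + 2 = 17; 17−1 = 16
i=1: 16 = 3·5 + 1 (b=5); 5→6: 3·6 + 1 = 19; 19−1 = 18
i=2: 18 = 3·6 (b=6); 6→7: 3·7 = 21; 21−1 = 20

2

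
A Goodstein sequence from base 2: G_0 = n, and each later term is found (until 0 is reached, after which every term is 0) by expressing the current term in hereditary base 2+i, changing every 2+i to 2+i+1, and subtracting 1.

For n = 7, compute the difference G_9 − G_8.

72273438

[0] 7 ≡ 2^2 + 2 + 1 (base 2). Lift 3: 31. −1: 30.
[1] 30 ≡ 3^3 + 3 (base 3). Lift 4: 260. −1: 259.
[2] 259 ≡ 4^4 + 3 (base 4). Lift 5: 3128. −1: 3127.
[3] 3127 ≡ 5^5 + 2 (base 5). Lift 6: 46658. −1: 46657.
[4] 46657 ≡ 6^6 + 1 (base 6). Lift 7: 823544. −1: 823543.
[5] 823543 ≡ 7^7 (base 7). Lift 8: 16777216. −1: 16777215.
[6] 16777215 ≡ 7·8^7 + 7·8^6 + 7·8^5 + 7·8^4 + 7·8^3 + 7·8^2 + 7·8 + 7 (base 8). Lift 9: 37665880. −1: 37665879.
[7] 37665879 ≡ 7·9^7 + 7·9^6 + 7·9^5 + 7·9^4 + 7·9^3 + 7·9^2 + 7·9 + 6 (base 9). Lift 10: 77777776. −1: 77777775.
[8] 77777775 ≡ 7·10^7 + 7·10^6 + 7·10^5 + 7·10^4 + 7·10^3 + 7·10^2 + 7·10 + 5 (base 10). Lift 11: 150051214. −1: 150051213.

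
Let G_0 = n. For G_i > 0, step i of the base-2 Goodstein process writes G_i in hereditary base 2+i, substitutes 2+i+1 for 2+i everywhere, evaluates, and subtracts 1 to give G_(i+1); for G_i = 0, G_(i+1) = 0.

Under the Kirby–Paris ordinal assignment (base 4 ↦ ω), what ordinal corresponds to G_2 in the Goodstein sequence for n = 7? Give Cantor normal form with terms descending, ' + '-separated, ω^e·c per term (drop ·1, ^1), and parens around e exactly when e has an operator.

7 —HB2→ 2^2 + 2 + 1 —bump→ 3^3 + 3 + 1 = 31 —(−1)→ 30
30 —HB3→ 3^3 + 3 —bump→ 4^4 + 4 = 260 —(−1)→ 259
259 —HB4→ 4^4 + 3 —bump→ 5^5 + 3 = 3128 —(−1)→ 3127

ω^ω + 3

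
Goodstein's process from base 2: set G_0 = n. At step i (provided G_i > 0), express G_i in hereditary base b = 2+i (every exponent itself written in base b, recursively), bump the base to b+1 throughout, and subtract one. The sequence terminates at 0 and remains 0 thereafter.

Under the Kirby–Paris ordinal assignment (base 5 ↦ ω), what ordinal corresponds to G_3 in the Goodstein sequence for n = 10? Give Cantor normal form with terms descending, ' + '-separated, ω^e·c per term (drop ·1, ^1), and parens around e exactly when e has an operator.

G_0=10  [base 2] 2^(2 + 1) + 2  →[2↦3]→  3^(3 + 1) + 3 = 84  −1 ⇒ G_1=83
G_1=83  [base 3] 3^(3 + 1) + 2  →[3↦4]→  4^(4 + 1) + 2 = 1026  −1 ⇒ G_2=1025
G_2=1025  [base 4] 4^(4 + 1) + 1  →[4↦5]→  5^(5 + 1) + 1 = 15626  −1 ⇒ G_3=15625
G_3=15625  [base 5] 5^(5 + 1)  →[5↦6]→  6^(6 + 1) = 279936  −1 ⇒ G_4=279935

ω^(ω + 1)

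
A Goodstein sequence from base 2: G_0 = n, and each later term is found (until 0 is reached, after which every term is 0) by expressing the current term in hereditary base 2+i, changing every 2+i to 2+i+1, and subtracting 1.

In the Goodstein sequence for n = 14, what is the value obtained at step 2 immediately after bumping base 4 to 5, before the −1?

base 2: 14 = 2^(2 + 1) + 2^2 + 2; at 3: 3^(3 + 1) + 3^3 + 3 = 111; next = 110
base 3: 110 = 3^(3 + 1) + 3^3 + 2; at 4: 4^(4 + 1) + 4^4 + 2 = 1282; next = 1281
base 4: 1281 = 4^(4 + 1) + 4^4 + 1; at 5: 5^(5 + 1) + 5^5 + 1 = 18751; next = 18750

18751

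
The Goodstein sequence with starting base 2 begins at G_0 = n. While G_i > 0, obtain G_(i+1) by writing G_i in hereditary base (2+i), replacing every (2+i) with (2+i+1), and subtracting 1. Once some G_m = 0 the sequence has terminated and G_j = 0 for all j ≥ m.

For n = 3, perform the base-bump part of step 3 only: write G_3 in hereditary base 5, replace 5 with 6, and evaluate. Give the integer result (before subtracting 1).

[0] 3 ≡ 2 + 1 (base 2). Lift 3: 4. −1: 3.
[1] 3 ≡ 3 (base 3). Lift 4: 4. −1: 3.
[2] 3 ≡ 3 (base 4). Lift 5: 3. −1: 2.
[3] 2 ≡ 2 (base 5). Lift 6: 2. −1: 1.

2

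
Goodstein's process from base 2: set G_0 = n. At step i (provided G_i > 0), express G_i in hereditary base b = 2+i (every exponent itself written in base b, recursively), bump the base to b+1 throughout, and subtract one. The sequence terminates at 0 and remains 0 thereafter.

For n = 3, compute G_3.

i=0: 3 = 2 + 1 (b=2); 2→3: 3 + 1 = 4; 4−1 = 3
i=1: 3 = 3 (b=3); 3→4: 4 = 4; 4−1 = 3
i=2: 3 = 3 (b=4); 4→5: 3 = 3; 3−1 = 2
i=3: 2 = 2 (b=5); 5→6: 2 = 2; 2−1 = 1

2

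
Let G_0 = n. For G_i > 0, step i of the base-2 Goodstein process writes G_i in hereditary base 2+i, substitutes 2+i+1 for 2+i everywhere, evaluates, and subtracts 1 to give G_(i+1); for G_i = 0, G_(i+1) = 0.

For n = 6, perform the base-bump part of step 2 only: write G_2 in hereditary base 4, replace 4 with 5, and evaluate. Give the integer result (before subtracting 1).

step 0: 6 = 2^2 + 2; sub 3 for 2: 3^3 + 3; = 30; G_1 = 30−1 = 29
step 1: 29 = 3^3 + 2; sub 4 for 3: 4^4 + 2; = 258; G_2 = 258−1 = 257
step 2: 257 = 4^4 + 1; sub 5 for 4: 5^5 + 1; = 3126; G_3 = 3126−1 = 3125

3126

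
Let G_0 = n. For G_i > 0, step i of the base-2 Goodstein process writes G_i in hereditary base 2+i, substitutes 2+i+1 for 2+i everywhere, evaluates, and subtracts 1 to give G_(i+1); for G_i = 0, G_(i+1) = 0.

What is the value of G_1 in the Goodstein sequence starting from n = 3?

G_0=3  [base 2] 2 + 1  →[2↦3]→  3 + 1 = 4  −1 ⇒ G_1=3
G_1=3  [base 3] 3  →[3↦4]→  4 = 4  −1 ⇒ G_2=3

3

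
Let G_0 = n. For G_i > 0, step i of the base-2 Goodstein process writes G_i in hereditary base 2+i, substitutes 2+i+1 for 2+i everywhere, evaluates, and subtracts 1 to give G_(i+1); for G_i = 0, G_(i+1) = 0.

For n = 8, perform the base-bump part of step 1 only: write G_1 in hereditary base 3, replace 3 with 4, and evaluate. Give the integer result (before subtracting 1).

8 —HB2→ 2^(2 + 1) —bump→ 3^(3 + 1) = 81 —(−1)→ 80
80 —HB3→ 2·3^3 + 2·3^2 + 2·3 + 2 —bump→ 2·4^4 + 2·4^2 + 2·4 + 2 = 554 —(−1)→ 553

554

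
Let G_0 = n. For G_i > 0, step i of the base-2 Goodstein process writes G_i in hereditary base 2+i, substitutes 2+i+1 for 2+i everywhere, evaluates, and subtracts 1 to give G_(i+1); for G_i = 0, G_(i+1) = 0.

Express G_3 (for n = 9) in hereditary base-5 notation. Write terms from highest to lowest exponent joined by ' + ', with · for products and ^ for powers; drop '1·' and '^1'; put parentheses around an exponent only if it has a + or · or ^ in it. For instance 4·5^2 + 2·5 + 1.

base 2: 9 = 2^(2 + 1) + 1; at 3: 3^(3 + 1) + 1 = 82; next = 81
base 3: 81 = 3^(3 + 1); at 4: 4^(4 + 1) = 1024; next = 1023
base 4: 1023 = 3·4^4 + 3·4^3 + 3·4^2 + 3·4 + 3; at 5: 3·5^5 + 3·5^3 + 3·5^2 + 3·5 + 3 = 9843; next = 9842
base 5: 9842 = 3·5^5 + 3·5^3 + 3·5^2 + 3·5 + 2; at 6: 3·6^6 + 3·6^3 + 3·6^2 + 3·6 + 2 = 140744; next = 140743

3·5^5 + 3·5^3 + 3·5^2 + 3·5 + 2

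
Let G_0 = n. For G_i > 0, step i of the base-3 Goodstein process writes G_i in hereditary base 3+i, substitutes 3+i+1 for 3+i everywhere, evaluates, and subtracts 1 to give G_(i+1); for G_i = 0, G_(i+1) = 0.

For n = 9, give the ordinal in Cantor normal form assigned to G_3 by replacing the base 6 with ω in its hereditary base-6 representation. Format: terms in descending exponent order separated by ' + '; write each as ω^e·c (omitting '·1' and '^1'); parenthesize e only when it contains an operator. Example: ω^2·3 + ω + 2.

ω·3 + 1

G_0=9  [base 3] 3^2  →[3↦4]→  4^2 = 16  −1 ⇒ G_1=15
G_1=15  [base 4] 3·4 + 3  →[4↦5]→  3·5 + 3 = 18  −1 ⇒ G_2=17
G_2=17  [base 5] 3·5 + 2  →[5↦6]→  3·6 + 2 = 20  −1 ⇒ G_3=19
G_3=19  [base 6] 3·6 + 1  →[6↦7]→  3·7 + 1 = 22  −1 ⇒ G_4=21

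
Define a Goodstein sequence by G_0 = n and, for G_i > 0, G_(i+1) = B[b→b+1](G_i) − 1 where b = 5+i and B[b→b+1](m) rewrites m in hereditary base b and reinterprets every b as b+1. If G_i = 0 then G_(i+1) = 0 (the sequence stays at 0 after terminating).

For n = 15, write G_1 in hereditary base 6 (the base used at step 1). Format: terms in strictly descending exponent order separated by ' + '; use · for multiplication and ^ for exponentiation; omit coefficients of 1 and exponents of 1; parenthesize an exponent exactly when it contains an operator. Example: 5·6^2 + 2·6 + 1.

step 0: 15 = 3·5; sub 6 for 5: 3·6; = 18; G_1 = 18−1 = 17
step 1: 17 = 2·6 + 5; sub 7 for 6: 2·7 + 5; = 19; G_2 = 19−1 = 18

2·6 + 5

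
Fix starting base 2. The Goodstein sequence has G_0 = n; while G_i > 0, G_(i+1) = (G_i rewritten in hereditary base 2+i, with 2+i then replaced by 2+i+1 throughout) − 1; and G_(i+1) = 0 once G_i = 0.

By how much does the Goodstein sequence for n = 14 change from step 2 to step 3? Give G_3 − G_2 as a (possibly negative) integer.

17469

G_0=14  [base 2] 2^(2 + 1) + 2^2 + 2  →[2↦3]→  3^(3 + 1) + 3^3 + 3 = 111  −1 ⇒ G_1=110
G_1=110  [base 3] 3^(3 + 1) + 3^3 + 2  →[3↦4]→  4^(4 + 1) + 4^4 + 2 = 1282  −1 ⇒ G_2=1281
G_2=1281  [base 4] 4^(4 + 1) + 4^4 + 1  →[4↦5]→  5^(5 + 1) + 5^5 + 1 = 18751  −1 ⇒ G_3=18750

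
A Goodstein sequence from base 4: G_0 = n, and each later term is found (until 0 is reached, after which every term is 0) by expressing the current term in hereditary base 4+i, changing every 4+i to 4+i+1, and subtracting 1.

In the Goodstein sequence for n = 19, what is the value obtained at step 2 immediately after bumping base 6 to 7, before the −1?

G_0=19  [base 4] 4^2 + 3  →[4↦5]→  5^2 + 3 = 28  −1 ⇒ G_1=27
G_1=27  [base 5] 5^2 + 2  →[5↦6]→  6^2 + 2 = 38  −1 ⇒ G_2=37
G_2=37  [base 6] 6^2 + 1  →[6↦7]→  7^2 + 1 = 50  −1 ⇒ G_3=49

50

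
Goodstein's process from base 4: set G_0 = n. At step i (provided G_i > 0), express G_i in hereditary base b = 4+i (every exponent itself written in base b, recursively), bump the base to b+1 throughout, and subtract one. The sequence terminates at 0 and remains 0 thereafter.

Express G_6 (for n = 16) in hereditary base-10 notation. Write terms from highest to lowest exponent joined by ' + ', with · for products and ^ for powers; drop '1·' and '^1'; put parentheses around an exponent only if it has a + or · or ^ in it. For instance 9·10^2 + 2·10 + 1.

G_0 = 16. HB_4(16) = 4^2. Bump = 25. G_1 = 24.
G_1 = 24. HB_5(24) = 4·5 + 4. Bump = 28. G_2 = 27.
G_2 = 27. HB_6(27) = 4·6 + 3. Bump = 31. G_3 = 30.
G_3 = 30. HB_7(30) = 4·7 + 2. Bump = 34. G_4 = 33.
G_4 = 33. HB_8(33) = 4·8 + 1. Bump = 37. G_5 = 36.
G_5 = 36. HB_9(36) = 4·9. Bump = 40. G_6 = 39.
G_6 = 39. HB_10(39) = 3·10 + 9. Bump = 42. G_7 = 41.

3·10 + 9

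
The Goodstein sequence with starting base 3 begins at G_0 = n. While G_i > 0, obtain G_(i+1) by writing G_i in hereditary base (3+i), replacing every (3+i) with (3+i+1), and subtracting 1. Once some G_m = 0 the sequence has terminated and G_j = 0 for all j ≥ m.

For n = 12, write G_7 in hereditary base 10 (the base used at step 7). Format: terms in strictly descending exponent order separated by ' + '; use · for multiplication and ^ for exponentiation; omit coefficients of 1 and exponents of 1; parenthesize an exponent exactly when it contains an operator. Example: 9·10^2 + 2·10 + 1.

[0] 12 ≡ 3^2 + 3 (base 3). Lift 4: 20. −1: 19.
[1] 19 ≡ 4^2 + 3 (base 4). Lift 5: 28. −1: 27.
[2] 27 ≡ 5^2 + 2 (base 5). Lift 6: 38. −1: 37.
[3] 37 ≡ 6^2 + 1 (base 6). Lift 7: 50. −1: 49.
[4] 49 ≡ 7^2 (base 7). Lift 8: 64. −1: 63.
[5] 63 ≡ 7·8 + 7 (base 8). Lift 9: 70. −1: 69.
[6] 69 ≡ 7·9 + 6 (base 9). Lift 10: 76. −1: 75.

7·10 + 5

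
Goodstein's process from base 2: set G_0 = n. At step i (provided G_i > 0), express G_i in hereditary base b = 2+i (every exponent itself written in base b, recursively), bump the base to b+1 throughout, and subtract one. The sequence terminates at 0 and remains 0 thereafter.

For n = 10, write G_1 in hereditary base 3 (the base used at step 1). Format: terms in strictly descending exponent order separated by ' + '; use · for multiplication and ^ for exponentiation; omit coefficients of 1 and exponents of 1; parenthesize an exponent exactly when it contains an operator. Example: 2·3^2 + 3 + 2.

base 2: 10 = 2^(2 + 1) + 2; at 3: 3^(3 + 1) + 3 = 84; next = 83
base 3: 83 = 3^(3 + 1) + 2; at 4: 4^(4 + 1) + 2 = 1026; next = 1025

3^(3 + 1) + 2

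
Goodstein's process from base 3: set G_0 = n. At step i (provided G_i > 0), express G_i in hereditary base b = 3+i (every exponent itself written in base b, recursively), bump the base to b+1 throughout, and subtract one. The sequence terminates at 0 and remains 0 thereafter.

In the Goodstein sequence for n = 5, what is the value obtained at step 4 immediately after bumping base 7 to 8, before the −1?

4

[0] 5 ≡ 3 + 2 (base 3). Lift 4: 6. −1: 5.
[1] 5 ≡ 4 + 1 (base 4). Lift 5: 6. −1: 5.
[2] 5 ≡ 5 (base 5). Lift 6: 6. −1: 5.
[3] 5 ≡ 5 (base 6). Lift 7: 5. −1: 4.
[4] 4 ≡ 4 (base 7). Lift 8: 4. −1: 3.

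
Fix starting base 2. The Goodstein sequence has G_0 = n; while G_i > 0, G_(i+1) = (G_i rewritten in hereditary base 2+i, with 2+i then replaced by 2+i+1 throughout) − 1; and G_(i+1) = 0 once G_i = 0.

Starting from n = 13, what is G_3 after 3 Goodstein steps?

16092

G_0=13  [base 2] 2^(2 + 1) + 2^2 + 1  →[2↦3]→  3^(3 + 1) + 3^3 + 1 = 109  −1 ⇒ G_1=108
G_1=108  [base 3] 3^(3 + 1) + 3^3  →[3↦4]→  4^(4 + 1) + 4^4 = 1280  −1 ⇒ G_2=1279
G_2=1279  [base 4] 4^(4 + 1) + 3·4^3 + 3·4^2 + 3·4 + 3  →[4↦5]→  5^(5 + 1) + 3·5^3 + 3·5^2 + 3·5 + 3 = 16093  −1 ⇒ G_3=16092
G_3=16092  [base 5] 5^(5 + 1) + 3·5^3 + 3·5^2 + 3·5 + 2  →[5↦6]→  6^(6 + 1) + 3·6^3 + 3·6^2 + 3·6 + 2 = 280712  −1 ⇒ G_4=280711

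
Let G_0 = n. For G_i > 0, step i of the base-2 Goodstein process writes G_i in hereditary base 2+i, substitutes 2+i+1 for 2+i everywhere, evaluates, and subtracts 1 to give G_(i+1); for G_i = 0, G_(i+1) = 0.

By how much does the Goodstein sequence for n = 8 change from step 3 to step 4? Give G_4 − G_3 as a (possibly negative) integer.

87085

(0) 8|_2 = 2^(2 + 1) ↦ 3^(3 + 1)|_3 = 81 ⇒ 80
(1) 80|_3 = 2·3^3 + 2·3^2 + 2·3 + 2 ↦ 2·4^4 + 2·4^2 + 2·4 + 2|_4 = 554 ⇒ 553
(2) 553|_4 = 2·4^4 + 2·4^2 + 2·4 + 1 ↦ 2·5^5 + 2·5^2 + 2·5 + 1|_5 = 6311 ⇒ 6310
(3) 6310|_5 = 2·5^5 + 2·5^2 + 2·5 ↦ 2·6^6 + 2·6^2 + 2·6|_6 = 93396 ⇒ 93395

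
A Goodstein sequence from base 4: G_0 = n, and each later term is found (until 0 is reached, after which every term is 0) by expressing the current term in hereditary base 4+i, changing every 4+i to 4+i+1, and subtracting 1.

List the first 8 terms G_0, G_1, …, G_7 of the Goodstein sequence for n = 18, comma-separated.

18, 26, 36, 48, 53, 58, 63, 68

(0) 18|_4 = 4^2 + 2 ↦ 5^2 + 2|_5 = 27 ⇒ 26
(1) 26|_5 = 5^2 + 1 ↦ 6^2 + 1|_6 = 37 ⇒ 36
(2) 36|_6 = 6^2 ↦ 7^2|_7 = 49 ⇒ 48
(3) 48|_7 = 6·7 + 6 ↦ 6·8 + 6|_8 = 54 ⇒ 53
(4) 53|_8 = 6·8 + 5 ↦ 6·9 + 5|_9 = 59 ⇒ 58
(5) 58|_9 = 6·9 + 4 ↦ 6·10 + 4|_10 = 64 ⇒ 63
(6) 63|_10 = 6·10 + 3 ↦ 6·11 + 3|_11 = 69 ⇒ 68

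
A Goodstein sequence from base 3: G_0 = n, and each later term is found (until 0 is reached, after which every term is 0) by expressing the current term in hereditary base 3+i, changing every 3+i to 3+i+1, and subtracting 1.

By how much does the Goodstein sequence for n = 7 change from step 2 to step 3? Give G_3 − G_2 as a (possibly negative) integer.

0

(0) 7|_3 = 2·3 + 1 ↦ 2·4 + 1|_4 = 9 ⇒ 8
(1) 8|_4 = 2·4 ↦ 2·5|_5 = 10 ⇒ 9
(2) 9|_5 = 5 + 4 ↦ 6 + 4|_6 = 10 ⇒ 9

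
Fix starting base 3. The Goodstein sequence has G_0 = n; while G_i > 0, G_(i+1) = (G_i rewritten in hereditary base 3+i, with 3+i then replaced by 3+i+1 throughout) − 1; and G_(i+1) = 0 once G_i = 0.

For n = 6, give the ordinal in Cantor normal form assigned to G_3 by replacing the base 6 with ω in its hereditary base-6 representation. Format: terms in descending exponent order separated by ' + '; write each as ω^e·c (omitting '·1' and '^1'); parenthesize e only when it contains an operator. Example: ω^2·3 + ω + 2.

(0) 6|_3 = 2·3 ↦ 2·4|_4 = 8 ⇒ 7
(1) 7|_4 = 4 + 3 ↦ 5 + 3|_5 = 8 ⇒ 7
(2) 7|_5 = 5 + 2 ↦ 6 + 2|_6 = 8 ⇒ 7
(3) 7|_6 = 6 + 1 ↦ 7 + 1|_7 = 8 ⇒ 7

ω + 1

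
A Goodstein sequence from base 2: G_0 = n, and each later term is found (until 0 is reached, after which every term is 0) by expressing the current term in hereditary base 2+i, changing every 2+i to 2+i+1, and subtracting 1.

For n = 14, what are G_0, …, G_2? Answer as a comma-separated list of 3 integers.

G_0 = 14. HB_2(14) = 2^(2 + 1) + 2^2 + 2. Bump = 111. G_1 = 110.
G_1 = 110. HB_3(110) = 3^(3 + 1) + 3^3 + 2. Bump = 1282. G_2 = 1281.

14, 110, 1281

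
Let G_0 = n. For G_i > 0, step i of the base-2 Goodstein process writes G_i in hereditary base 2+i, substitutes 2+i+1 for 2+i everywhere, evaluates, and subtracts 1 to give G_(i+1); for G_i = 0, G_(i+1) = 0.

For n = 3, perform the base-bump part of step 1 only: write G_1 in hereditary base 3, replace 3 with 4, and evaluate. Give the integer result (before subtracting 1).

i=0: 3 = 2 + 1 (b=2); 2→3: 3 + 1 = 4; 4−1 = 3
i=1: 3 = 3 (b=3); 3→4: 4 = 4; 4−1 = 3

4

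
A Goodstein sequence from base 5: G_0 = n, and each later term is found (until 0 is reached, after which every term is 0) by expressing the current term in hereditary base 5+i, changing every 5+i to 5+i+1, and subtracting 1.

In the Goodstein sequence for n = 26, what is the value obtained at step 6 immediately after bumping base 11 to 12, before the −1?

74

i=0: 26 = 5^2 + 1 (b=5); 5→6: 6^2 + 1 = 37; 37−1 = 36
i=1: 36 = 6^2 (b=6); 6→7: 7^2 = 49; 49−1 = 48
i=2: 48 = 6·7 + 6 (b=7); 7→8: 6·8 + 6 = 54; 54−1 = 53
i=3: 53 = 6·8 + 5 (b=8); 8→9: 6·9 + 5 = 59; 59−1 = 58
i=4: 58 = 6·9 + 4 (b=9); 9→10: 6·10 + 4 = 64; 64−1 = 63
i=5: 63 = 6·10 + 3 (b=10); 10→11: 6·11 + 3 = 69; 69−1 = 68
i=6: 68 = 6·11 + 2 (b=11); 11→12: 6·12 + 2 = 74; 74−1 = 73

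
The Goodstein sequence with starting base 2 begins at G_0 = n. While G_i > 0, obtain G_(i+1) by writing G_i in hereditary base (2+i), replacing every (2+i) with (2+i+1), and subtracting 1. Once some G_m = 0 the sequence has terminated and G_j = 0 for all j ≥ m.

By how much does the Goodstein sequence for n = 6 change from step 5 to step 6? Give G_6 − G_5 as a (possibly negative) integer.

6 —HB2→ 2^2 + 2 —bump→ 3^3 + 3 = 30 —(−1)→ 29
29 —HB3→ 3^3 + 2 —bump→ 4^4 + 2 = 258 —(−1)→ 257
257 —HB4→ 4^4 + 1 —bump→ 5^5 + 1 = 3126 —(−1)→ 3125
3125 —HB5→ 5^5 —bump→ 6^6 = 46656 —(−1)→ 46655
46655 —HB6→ 5·6^5 + 5·6^4 + 5·6^3 + 5·6^2 + 5·6 + 5 —bump→ 5·7^5 + 5·7^4 + 5·7^3 + 5·7^2 + 5·7 + 5 = 98040 —(−1)→ 98039
98039 —HB7→ 5·7^5 + 5·7^4 + 5·7^3 + 5·7^2 + 5·7 + 4 —bump→ 5·8^5 + 5·8^4 + 5·8^3 + 5·8^2 + 5·8 + 4 = 187244 —(−1)→ 187243

89204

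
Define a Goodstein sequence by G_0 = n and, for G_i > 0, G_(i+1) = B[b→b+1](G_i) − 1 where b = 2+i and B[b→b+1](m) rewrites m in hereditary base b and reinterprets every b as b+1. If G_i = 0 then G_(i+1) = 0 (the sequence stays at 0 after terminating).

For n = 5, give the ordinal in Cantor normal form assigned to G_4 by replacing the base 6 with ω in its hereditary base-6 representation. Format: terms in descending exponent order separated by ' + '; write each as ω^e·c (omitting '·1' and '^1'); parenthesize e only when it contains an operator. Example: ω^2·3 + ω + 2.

G_0 = 5. HB_2(5) = 2^2 + 1. Bump = 28. G_1 = 27.
G_1 = 27. HB_3(27) = 3^3. Bump = 256. G_2 = 255.
G_2 = 255. HB_4(255) = 3·4^3 + 3·4^2 + 3·4 + 3. Bump = 468. G_3 = 467.
G_3 = 467. HB_5(467) = 3·5^3 + 3·5^2 + 3·5 + 2. Bump = 776. G_4 = 775.

ω^3·3 + ω^2·3 + ω·3 + 1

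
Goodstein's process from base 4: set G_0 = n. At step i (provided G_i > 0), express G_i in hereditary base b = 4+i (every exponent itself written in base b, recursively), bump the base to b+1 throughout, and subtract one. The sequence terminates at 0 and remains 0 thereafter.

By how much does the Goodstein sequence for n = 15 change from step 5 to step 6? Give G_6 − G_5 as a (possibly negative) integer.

(0) 15|_4 = 3·4 + 3 ↦ 3·5 + 3|_5 = 18 ⇒ 17
(1) 17|_5 = 3·5 + 2 ↦ 3·6 + 2|_6 = 20 ⇒ 19
(2) 19|_6 = 3·6 + 1 ↦ 3·7 + 1|_7 = 22 ⇒ 21
(3) 21|_7 = 3·7 ↦ 3·8|_8 = 24 ⇒ 23
(4) 23|_8 = 2·8 + 7 ↦ 2·9 + 7|_9 = 25 ⇒ 24
(5) 24|_9 = 2·9 + 6 ↦ 2·10 + 6|_10 = 26 ⇒ 25

1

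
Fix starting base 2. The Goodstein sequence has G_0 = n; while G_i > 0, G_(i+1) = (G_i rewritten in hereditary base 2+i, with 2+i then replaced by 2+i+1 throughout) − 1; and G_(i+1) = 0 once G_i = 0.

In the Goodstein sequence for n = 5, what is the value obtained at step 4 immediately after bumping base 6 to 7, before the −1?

i=0: 5 = 2^2 + 1 (b=2); 2→3: 3^3 + 1 = 28; 28−1 = 27
i=1: 27 = 3^3 (b=3); 3→4: 4^4 = 256; 256−1 = 255
i=2: 255 = 3·4^3 + 3·4^2 + 3·4 + 3 (b=4); 4→5: 3·5^3 + 3·5^2 + 3·5 + 3 = 468; 468−1 = 467
i=3: 467 = 3·5^3 + 3·5^2 + 3·5 + 2 (b=5); 5→6: 3·6^3 + 3·6^2 + 3·6 + 2 = 776; 776−1 = 775
i=4: 775 = 3·6^3 + 3·6^2 + 3·6 + 1 (b=6); 6→7: 3·7^3 + 3·7^2 + 3·7 + 1 = 1198; 1198−1 = 1197

1198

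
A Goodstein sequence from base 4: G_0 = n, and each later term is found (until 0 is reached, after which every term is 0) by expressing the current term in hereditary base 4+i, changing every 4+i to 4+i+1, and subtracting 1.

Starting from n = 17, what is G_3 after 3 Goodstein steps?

39

i=0: 17 = 4^2 + 1 (b=4); 4→5: 5^2 + 1 = 26; 26−1 = 25
i=1: 25 = 5^2 (b=5); 5→6: 6^2 = 36; 36−1 = 35
i=2: 35 = 5·6 + 5 (b=6); 6→7: 5·7 + 5 = 40; 40−1 = 39
i=3: 39 = 5·7 + 4 (b=7); 7→8: 5·8 + 4 = 44; 44−1 = 43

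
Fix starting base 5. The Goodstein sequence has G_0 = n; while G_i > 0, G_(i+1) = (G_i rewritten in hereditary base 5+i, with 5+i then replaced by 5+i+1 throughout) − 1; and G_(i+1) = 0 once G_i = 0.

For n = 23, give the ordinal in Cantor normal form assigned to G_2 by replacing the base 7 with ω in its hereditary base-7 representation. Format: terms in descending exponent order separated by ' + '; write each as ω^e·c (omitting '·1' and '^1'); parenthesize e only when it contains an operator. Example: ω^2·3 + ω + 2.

G_0=23  [base 5] 4·5 + 3  →[5↦6]→  4·6 + 3 = 27  −1 ⇒ G_1=26
G_1=26  [base 6] 4·6 + 2  →[6↦7]→  4·7 + 2 = 30  −1 ⇒ G_2=29
G_2=29  [base 7] 4·7 + 1  →[7↦8]→  4·8 + 1 = 33  −1 ⇒ G_3=32

ω·4 + 1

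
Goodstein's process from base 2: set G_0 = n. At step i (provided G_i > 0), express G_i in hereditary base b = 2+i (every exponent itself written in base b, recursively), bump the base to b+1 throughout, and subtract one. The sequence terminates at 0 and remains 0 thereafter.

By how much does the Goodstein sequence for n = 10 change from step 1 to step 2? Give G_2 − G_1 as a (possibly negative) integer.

G_0=10  [base 2] 2^(2 + 1) + 2  →[2↦3]→  3^(3 + 1) + 3 = 84  −1 ⇒ G_1=83
G_1=83  [base 3] 3^(3 + 1) + 2  →[3↦4]→  4^(4 + 1) + 2 = 1026  −1 ⇒ G_2=1025

942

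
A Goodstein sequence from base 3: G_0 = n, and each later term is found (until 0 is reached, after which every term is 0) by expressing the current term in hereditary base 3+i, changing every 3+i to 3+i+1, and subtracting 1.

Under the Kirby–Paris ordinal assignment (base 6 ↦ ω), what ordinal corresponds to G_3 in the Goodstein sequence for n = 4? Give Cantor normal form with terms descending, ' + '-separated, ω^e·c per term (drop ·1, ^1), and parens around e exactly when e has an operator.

3

base 3: 4 = 3 + 1; at 4: 4 + 1 = 5; next = 4
base 4: 4 = 4; at 5: 5 = 5; next = 4
base 5: 4 = 4; at 6: 4 = 4; next = 3
base 6: 3 = 3; at 7: 3 = 3; next = 2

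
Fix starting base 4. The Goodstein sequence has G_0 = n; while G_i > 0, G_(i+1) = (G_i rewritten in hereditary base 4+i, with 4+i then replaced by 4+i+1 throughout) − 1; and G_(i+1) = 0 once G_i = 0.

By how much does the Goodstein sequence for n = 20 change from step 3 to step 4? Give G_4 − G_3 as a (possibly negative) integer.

i=0: 20 = 4^2 + 4 (b=4); 4→5: 5^2 + 5 = 30; 30−1 = 29
i=1: 29 = 5^2 + 4 (b=5); 5→6: 6^2 + 4 = 40; 40−1 = 39
i=2: 39 = 6^2 + 3 (b=6); 6→7: 7^2 + 3 = 52; 52−1 = 51
i=3: 51 = 7^2 + 2 (b=7); 7→8: 8^2 + 2 = 66; 66−1 = 65

14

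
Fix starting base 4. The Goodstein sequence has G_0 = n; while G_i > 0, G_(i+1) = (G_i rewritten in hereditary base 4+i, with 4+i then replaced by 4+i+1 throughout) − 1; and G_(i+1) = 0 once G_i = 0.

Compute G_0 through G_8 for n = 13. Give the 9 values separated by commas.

13, 15, 17, 18, 19, 20, 21, 22, 23

G_0 = 13. HB_4(13) = 3·4 + 1. Bump = 16. G_1 = 15.
G_1 = 15. HB_5(15) = 3·5. Bump = 18. G_2 = 17.
G_2 = 17. HB_6(17) = 2·6 + 5. Bump = 19. G_3 = 18.
G_3 = 18. HB_7(18) = 2·7 + 4. Bump = 20. G_4 = 19.
G_4 = 19. HB_8(19) = 2·8 + 3. Bump = 21. G_5 = 20.
G_5 = 20. HB_9(20) = 2·9 + 2. Bump = 22. G_6 = 21.
G_6 = 21. HB_10(21) = 2·10 + 1. Bump = 23. G_7 = 22.
G_7 = 22. HB_11(22) = 2·11. Bump = 24. G_8 = 23.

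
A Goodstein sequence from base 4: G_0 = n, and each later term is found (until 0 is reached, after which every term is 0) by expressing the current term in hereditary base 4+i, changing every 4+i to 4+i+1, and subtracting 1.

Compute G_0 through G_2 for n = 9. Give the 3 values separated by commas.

9, 10, 11

9 —HB4→ 2·4 + 1 —bump→ 2·5 + 1 = 11 —(−1)→ 10
10 —HB5→ 2·5 —bump→ 2·6 = 12 —(−1)→ 11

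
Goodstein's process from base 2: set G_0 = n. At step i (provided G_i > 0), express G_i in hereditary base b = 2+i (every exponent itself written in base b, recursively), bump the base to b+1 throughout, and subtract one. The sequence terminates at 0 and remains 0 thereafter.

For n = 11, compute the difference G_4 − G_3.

264310

step 0: 11 = 2^(2 + 1) + 2 + 1; sub 3 for 2: 3^(3 + 1) + 3 + 1; = 85; G_1 = 85−1 = 84
step 1: 84 = 3^(3 + 1) + 3; sub 4 for 3: 4^(4 + 1) + 4; = 1028; G_2 = 1028−1 = 1027
step 2: 1027 = 4^(4 + 1) + 3; sub 5 for 4: 5^(5 + 1) + 3; = 15628; G_3 = 15628−1 = 15627
step 3: 15627 = 5^(5 + 1) + 2; sub 6 for 5: 6^(6 + 1) + 2; = 279938; G_4 = 279938−1 = 279937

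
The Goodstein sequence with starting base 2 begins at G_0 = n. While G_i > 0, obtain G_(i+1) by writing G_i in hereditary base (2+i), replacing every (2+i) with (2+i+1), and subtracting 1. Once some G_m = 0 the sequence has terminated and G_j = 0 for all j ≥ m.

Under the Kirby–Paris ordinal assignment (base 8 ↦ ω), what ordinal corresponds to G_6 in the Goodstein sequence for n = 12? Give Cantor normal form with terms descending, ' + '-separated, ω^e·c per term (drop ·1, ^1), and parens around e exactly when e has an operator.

ω^(ω + 1) + ω^2·2 + ω + 3

i=0: 12 = 2^(2 + 1) + 2^2 (b=2); 2→3: 3^(3 + 1) + 3^3 = 108; 108−1 = 107
i=1: 107 = 3^(3 + 1) + 2·3^2 + 2·3 + 2 (b=3); 3→4: 4^(4 + 1) + 2·4^2 + 2·4 + 2 = 1066; 1066−1 = 1065
i=2: 1065 = 4^(4 + 1) + 2·4^2 + 2·4 + 1 (b=4); 4→5: 5^(5 + 1) + 2·5^2 + 2·5 + 1 = 15686; 15686−1 = 15685
i=3: 15685 = 5^(5 + 1) + 2·5^2 + 2·5 (b=5); 5→6: 6^(6 + 1) + 2·6^2 + 2·6 = 280020; 280020−1 = 280019
i=4: 280019 = 6^(6 + 1) + 2·6^2 + 6 + 5 (b=6); 6→7: 7^(7 + 1) + 2·7^2 + 7 + 5 = 5764911; 5764911−1 = 5764910
i=5: 5764910 = 7^(7 + 1) + 2·7^2 + 7 + 4 (b=7); 7→8: 8^(8 + 1) + 2·8^2 + 8 + 4 = 134217868; 134217868−1 = 134217867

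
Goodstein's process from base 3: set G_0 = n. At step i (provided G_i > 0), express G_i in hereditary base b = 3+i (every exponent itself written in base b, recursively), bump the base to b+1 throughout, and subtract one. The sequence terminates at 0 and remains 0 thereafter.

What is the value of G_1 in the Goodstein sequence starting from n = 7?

base 3: 7 = 2·3 + 1; at 4: 2·4 + 1 = 9; next = 8
base 4: 8 = 2·4; at 5: 2·5 = 10; next = 9

8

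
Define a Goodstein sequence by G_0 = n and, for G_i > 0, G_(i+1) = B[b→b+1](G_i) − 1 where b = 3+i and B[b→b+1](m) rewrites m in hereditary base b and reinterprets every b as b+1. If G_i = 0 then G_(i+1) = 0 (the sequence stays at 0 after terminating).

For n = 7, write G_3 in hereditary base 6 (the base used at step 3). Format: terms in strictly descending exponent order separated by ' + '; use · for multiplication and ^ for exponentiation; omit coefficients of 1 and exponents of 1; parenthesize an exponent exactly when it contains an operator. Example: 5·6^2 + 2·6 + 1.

7 —HB3→ 2·3 + 1 —bump→ 2·4 + 1 = 9 —(−1)→ 8
8 —HB4→ 2·4 —bump→ 2·5 = 10 —(−1)→ 9
9 —HB5→ 5 + 4 —bump→ 6 + 4 = 10 —(−1)→ 9

6 + 3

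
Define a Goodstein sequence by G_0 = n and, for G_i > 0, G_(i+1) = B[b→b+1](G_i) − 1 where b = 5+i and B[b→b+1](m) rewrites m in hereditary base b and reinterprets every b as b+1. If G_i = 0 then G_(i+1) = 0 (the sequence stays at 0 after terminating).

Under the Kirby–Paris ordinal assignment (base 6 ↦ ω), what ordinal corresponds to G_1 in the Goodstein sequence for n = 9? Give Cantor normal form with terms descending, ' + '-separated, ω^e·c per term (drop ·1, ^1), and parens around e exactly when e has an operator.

G_0 = 9. HB_5(9) = 5 + 4. Bump = 10. G_1 = 9.
G_1 = 9. HB_6(9) = 6 + 3. Bump = 10. G_2 = 9.

ω + 3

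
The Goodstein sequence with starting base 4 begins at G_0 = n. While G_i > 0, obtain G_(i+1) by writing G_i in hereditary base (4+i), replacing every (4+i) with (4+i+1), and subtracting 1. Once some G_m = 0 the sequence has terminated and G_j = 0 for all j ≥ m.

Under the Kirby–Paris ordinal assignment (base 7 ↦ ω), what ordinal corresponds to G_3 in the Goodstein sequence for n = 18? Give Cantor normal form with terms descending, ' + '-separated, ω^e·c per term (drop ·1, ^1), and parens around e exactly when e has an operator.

G_0 = 18. HB_4(18) = 4^2 + 2. Bump = 27. G_1 = 26.
G_1 = 26. HB_5(26) = 5^2 + 1. Bump = 37. G_2 = 36.
G_2 = 36. HB_6(36) = 6^2. Bump = 49. G_3 = 48.
G_3 = 48. HB_7(48) = 6·7 + 6. Bump = 54. G_4 = 53.

ω·6 + 6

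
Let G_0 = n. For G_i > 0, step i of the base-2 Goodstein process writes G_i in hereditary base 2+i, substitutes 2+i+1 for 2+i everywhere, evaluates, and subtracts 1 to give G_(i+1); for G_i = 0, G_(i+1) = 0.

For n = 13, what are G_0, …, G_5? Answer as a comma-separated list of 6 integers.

i=0: 13 = 2^(2 + 1) + 2^2 + 1 (b=2); 2→3: 3^(3 + 1) + 3^3 + 1 = 109; 109−1 = 108
i=1: 108 = 3^(3 + 1) + 3^3 (b=3); 3→4: 4^(4 + 1) + 4^4 = 1280; 1280−1 = 1279
i=2: 1279 = 4^(4 + 1) + 3·4^3 + 3·4^2 + 3·4 + 3 (b=4); 4→5: 5^(5 + 1) + 3·5^3 + 3·5^2 + 3·5 + 3 = 16093; 16093−1 = 16092
i=3: 16092 = 5^(5 + 1) + 3·5^3 + 3·5^2 + 3·5 + 2 (b=5); 5→6: 6^(6 + 1) + 3·6^3 + 3·6^2 + 3·6 + 2 = 280712; 280712−1 = 280711
i=4: 280711 = 6^(6 + 1) + 3·6^3 + 3·6^2 + 3·6 + 1 (b=6); 6→7: 7^(7 + 1) + 3·7^3 + 3·7^2 + 3·7 + 1 = 5765999; 5765999−1 = 5765998

13, 108, 1279, 16092, 280711, 5765998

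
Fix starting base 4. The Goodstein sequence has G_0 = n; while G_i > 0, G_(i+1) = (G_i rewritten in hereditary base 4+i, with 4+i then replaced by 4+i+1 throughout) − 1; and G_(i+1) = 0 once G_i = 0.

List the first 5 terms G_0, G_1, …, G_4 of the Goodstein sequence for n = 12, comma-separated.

i=0: 12 = 3·4 (b=4); 4→5: 3·5 = 15; 15−1 = 14
i=1: 14 = 2·5 + 4 (b=5); 5→6: 2·6 + 4 = 16; 16−1 = 15
i=2: 15 = 2·6 + 3 (b=6); 6→7: 2·7 + 3 = 17; 17−1 = 16
i=3: 16 = 2·7 + 2 (b=7); 7→8: 2·8 + 2 = 18; 18−1 = 17

12, 14, 15, 16, 17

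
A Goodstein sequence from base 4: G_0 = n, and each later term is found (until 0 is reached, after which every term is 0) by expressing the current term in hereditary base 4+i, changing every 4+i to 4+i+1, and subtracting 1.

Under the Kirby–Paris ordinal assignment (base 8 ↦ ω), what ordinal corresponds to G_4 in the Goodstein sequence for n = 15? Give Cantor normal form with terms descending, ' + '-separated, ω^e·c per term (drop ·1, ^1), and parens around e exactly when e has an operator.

ω·2 + 7

base 4: 15 = 3·4 + 3; at 5: 3·5 + 3 = 18; next = 17
base 5: 17 = 3·5 + 2; at 6: 3·6 + 2 = 20; next = 19
base 6: 19 = 3·6 + 1; at 7: 3·7 + 1 = 22; next = 21
base 7: 21 = 3·7; at 8: 3·8 = 24; next = 23
base 8: 23 = 2·8 + 7; at 9: 2·9 + 7 = 25; next = 24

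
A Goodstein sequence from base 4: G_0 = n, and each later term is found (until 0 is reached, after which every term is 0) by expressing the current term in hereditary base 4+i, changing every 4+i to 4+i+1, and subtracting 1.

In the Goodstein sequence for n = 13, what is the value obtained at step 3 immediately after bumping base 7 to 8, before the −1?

step 0: 13 = 3·4 + 1; sub 5 for 4: 3·5 + 1; = 16; G_1 = 16−1 = 15
step 1: 15 = 3·5; sub 6 for 5: 3·6; = 18; G_2 = 18−1 = 17
step 2: 17 = 2·6 + 5; sub 7 for 6: 2·7 + 5; = 19; G_3 = 19−1 = 18
step 3: 18 = 2·7 + 4; sub 8 for 7: 2·8 + 4; = 20; G_4 = 20−1 = 19

20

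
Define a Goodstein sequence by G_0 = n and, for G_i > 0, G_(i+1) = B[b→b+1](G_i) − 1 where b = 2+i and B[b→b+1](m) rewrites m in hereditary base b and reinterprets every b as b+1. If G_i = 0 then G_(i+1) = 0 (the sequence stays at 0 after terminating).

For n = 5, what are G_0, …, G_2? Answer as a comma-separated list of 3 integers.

5, 27, 255

5 —HB2→ 2^2 + 1 —bump→ 3^3 + 1 = 28 —(−1)→ 27
27 —HB3→ 3^3 —bump→ 4^4 = 256 —(−1)→ 255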